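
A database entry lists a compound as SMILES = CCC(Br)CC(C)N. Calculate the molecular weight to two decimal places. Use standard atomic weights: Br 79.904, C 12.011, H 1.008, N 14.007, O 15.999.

First, the molecular formula is C6H14BrN (counting implicit H from valence).
  Br: 1 × 79.904 = 79.904
  C: 6 × 12.011 = 72.066
  H: 14 × 1.008 = 14.112
  N: 1 × 14.007 = 14.007
Sum: 1×79.904 + 6×12.011 + 14×1.008 + 1×14.007 = 180.089 → 180.09 g/mol.

180.09 g/mol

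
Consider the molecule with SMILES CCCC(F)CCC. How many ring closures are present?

In SMILES, each pair of matching ring-closure digits denotes one ring-closing bond; the number of such bonds equals the number of independent rings.
Ring-closure bonds here: 0.

0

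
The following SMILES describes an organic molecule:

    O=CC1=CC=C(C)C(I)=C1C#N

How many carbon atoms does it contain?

Count every carbon token in the SMILES (each C, including those in ring-closure positions and inside branches).
Carbon count: 9.

9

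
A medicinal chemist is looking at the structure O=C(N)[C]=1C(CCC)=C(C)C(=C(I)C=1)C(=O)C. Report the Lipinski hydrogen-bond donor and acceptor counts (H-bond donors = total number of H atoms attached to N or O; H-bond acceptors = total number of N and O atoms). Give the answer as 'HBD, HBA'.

2, 3

Donors: find every N or O and count the H atoms it carries.
  atom 1 (O): bond orders sum to 2 → 0 H
  atom 3 (N): bond orders sum to 1 → 2 H
  atom 16 (O): bond orders sum to 2 → 0 H
Lipinski HBD = 2.
Acceptors: N atoms = 1, O atoms = 2 → HBA = 3.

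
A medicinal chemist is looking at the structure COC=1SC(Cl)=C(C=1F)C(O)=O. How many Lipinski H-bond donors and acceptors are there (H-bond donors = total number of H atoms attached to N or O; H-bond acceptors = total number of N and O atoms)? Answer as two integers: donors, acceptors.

1, 3

Donors: find every N or O and count the H atoms it carries.
  atom 2 (O): bond orders sum to 2 → 0 H
  atom 11 (O): bond orders sum to 1 → 1 H
  atom 12 (O): bond orders sum to 2 → 0 H
Lipinski HBD = 1.
Acceptors: N atoms = 0, O atoms = 3 → HBA = 3.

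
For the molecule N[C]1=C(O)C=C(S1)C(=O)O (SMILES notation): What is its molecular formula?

C5H5NO3S

Walk through each heavy atom and fill implicit hydrogens from standard valence (C 4, N 3, O 2, S 2, halogen 1):
  atom 1: N, bond orders sum to 1 (valence 3) → 2 H
  atom 2: C with explicit H count 0
  atom 3: C, bond orders sum to 4 (valence 4) → 0 H
  atom 4: O, bond orders sum to 1 (valence 2) → 1 H
  atom 5: C, bond orders sum to 3 (valence 4) → 1 H
  atom 6: C, bond orders sum to 4 (valence 4) → 0 H
  atom 7: S, bond orders sum to 2 (valence 2) → 0 H
  atom 8: C, bond orders sum to 4 (valence 4) → 0 H
  atom 9: O, bond orders sum to 2 (valence 2) → 0 H
  atom 10: O, bond orders sum to 1 (valence 2) → 1 H
Totals → C:5, H:5, N:1, O:3, S:1.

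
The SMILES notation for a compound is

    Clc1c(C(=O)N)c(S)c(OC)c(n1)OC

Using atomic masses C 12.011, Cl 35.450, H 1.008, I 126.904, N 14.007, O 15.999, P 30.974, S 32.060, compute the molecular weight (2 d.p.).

248.68 g/mol

First, the molecular formula is C8H9ClN2O3S (counting implicit H from valence).
  C: 8 × 12.011 = 96.088
  Cl: 1 × 35.450 = 35.450
  H: 9 × 1.008 = 9.072
  N: 2 × 14.007 = 28.014
  O: 3 × 15.999 = 47.997
  S: 1 × 32.060 = 32.060
Sum: 8×12.011 + 1×35.450 + 9×1.008 + 2×14.007 + 3×15.999 + 1×32.060 = 248.681 → 248.68 g/mol.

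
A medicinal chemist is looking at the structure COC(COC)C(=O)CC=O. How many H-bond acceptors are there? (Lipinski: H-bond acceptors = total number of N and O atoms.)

N atoms: 0; O atoms: 4.
Lipinski HBA = 0 + 4 = 4.

4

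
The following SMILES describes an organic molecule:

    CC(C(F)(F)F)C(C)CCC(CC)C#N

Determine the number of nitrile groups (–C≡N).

The nitrile motif appears at heavy-atom position 14 in the SMILES.
Nitrile count: 1.

1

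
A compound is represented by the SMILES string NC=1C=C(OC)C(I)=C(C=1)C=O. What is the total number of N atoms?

1

Scan the SMILES for N atoms (remember two-letter symbols like Cl and Br are single atoms).
Nitrogen count: 1.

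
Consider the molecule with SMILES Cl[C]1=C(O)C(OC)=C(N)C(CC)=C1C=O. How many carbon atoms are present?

Count every carbon token in the SMILES (each C, including those in ring-closure positions and inside branches).
Carbon count: 10.

10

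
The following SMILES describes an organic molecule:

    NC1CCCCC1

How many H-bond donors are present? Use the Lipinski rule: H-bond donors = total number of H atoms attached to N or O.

Donors: find every N or O and count the H atoms it carries.
  atom 1 (N): bond orders sum to 1 → 2 H
Lipinski HBD = 2.

2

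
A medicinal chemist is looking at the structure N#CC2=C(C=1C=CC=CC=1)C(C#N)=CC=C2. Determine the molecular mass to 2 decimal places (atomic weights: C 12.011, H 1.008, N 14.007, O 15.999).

204.23 g/mol

First, the molecular formula is C14H8N2 (counting implicit H from valence).
  C: 14 × 12.011 = 168.154
  H: 8 × 1.008 = 8.064
  N: 2 × 14.007 = 28.014
Sum: 14×12.011 + 8×1.008 + 2×14.007 = 204.232 → 204.23 g/mol.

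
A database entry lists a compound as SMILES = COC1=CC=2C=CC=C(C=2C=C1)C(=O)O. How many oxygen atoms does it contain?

Scan the SMILES for O atoms (remember two-letter symbols like Cl and Br are single atoms).
Oxygen count: 3.

3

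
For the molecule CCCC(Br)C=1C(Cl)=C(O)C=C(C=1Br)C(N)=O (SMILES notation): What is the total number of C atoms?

11

Count every carbon token in the SMILES (each C, including those in ring-closure positions and inside branches).
Carbon count: 11.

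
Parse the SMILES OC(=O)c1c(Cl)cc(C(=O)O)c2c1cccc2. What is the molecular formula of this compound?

C12H7ClO4

Walk through each heavy atom and fill implicit hydrogens from standard valence (C 4, N 3, O 2, S 2, halogen 1); for lowercase aromatic atoms, an aromatic c carries 1 H when it has two neighbours and 0 H with three, and aromatic n carries 0 H:
  atom 1: O, bond orders sum to 1 (valence 2) → 1 H
  atom 2: C, bond orders sum to 4 (valence 4) → 0 H
  atom 3: O, bond orders sum to 2 (valence 2) → 0 H
  atom 4: aromatic c, 3 neighbours → 0 H
  atom 5: aromatic c, 3 neighbours → 0 H
  atom 6: Cl (halogen, monovalent) → 0 H
  atom 7: aromatic c, 2 neighbours → 1 H
  atom 8: aromatic c, 3 neighbours → 0 H
  atom 9: C, bond orders sum to 4 (valence 4) → 0 H
  atom 10: O, bond orders sum to 2 (valence 2) → 0 H
  atom 11: O, bond orders sum to 1 (valence 2) → 1 H
  atom 12: aromatic c, 3 neighbours → 0 H
  atom 13: aromatic c, 3 neighbours → 0 H
  atom 14: aromatic c, 2 neighbours → 1 H
  atom 15: aromatic c, 2 neighbours → 1 H
  atom 16: aromatic c, 2 neighbours → 1 H
  atom 17: aromatic c, 2 neighbours → 1 H
Totals → C:12, H:7, Cl:1, O:4.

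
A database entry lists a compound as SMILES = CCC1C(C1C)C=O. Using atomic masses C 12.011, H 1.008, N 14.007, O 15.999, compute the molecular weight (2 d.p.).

First, the molecular formula is C7H12O (counting implicit H from valence).
  C: 7 × 12.011 = 84.077
  H: 12 × 1.008 = 12.096
  O: 1 × 15.999 = 15.999
Sum: 7×12.011 + 12×1.008 + 1×15.999 = 112.172 → 112.17 g/mol.

112.17 g/mol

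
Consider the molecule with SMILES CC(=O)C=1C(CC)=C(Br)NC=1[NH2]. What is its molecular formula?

Walk through each heavy atom and fill implicit hydrogens from standard valence (C 4, N 3, O 2, S 2, halogen 1):
  atom 1: C, bond orders sum to 1 (valence 4) → 3 H
  atom 2: C, bond orders sum to 4 (valence 4) → 0 H
  atom 3: O, bond orders sum to 2 (valence 2) → 0 H
  atom 4: C, bond orders sum to 4 (valence 4) → 0 H
  atom 5: C, bond orders sum to 4 (valence 4) → 0 H
  atom 6: C, bond orders sum to 2 (valence 4) → 2 H
  atom 7: C, bond orders sum to 1 (valence 4) → 3 H
  atom 8: C, bond orders sum to 4 (valence 4) → 0 H
  atom 9: Br (halogen, monovalent) → 0 H
  atom 10: N, bond orders sum to 2 (valence 3) → 1 H
  atom 11: C, bond orders sum to 4 (valence 4) → 0 H
  atom 12: N with explicit H count 2
Totals → C:8, H:11, Br:1, N:2, O:1.
In Hill order: C8H11BrN2O.

C8H11BrN2O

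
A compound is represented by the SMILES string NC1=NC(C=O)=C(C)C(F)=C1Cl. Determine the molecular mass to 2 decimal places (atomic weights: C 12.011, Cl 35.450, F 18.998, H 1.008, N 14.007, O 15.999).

188.59 g/mol

First, the molecular formula is C7H6ClFN2O (counting implicit H from valence).
  C: 7 × 12.011 = 84.077
  Cl: 1 × 35.450 = 35.450
  F: 1 × 18.998 = 18.998
  H: 6 × 1.008 = 6.048
  N: 2 × 14.007 = 28.014
  O: 1 × 15.999 = 15.999
Sum: 7×12.011 + 1×35.450 + 1×18.998 + 6×1.008 + 2×14.007 + 1×15.999 = 188.586 → 188.59 g/mol.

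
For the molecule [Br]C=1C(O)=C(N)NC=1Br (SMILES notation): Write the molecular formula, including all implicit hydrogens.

C4H4Br2N2O

Walk through each heavy atom and fill implicit hydrogens from standard valence (C 4, N 3, O 2, S 2, halogen 1):
  atom 1: Br with explicit H count 0
  atom 2: C, bond orders sum to 4 (valence 4) → 0 H
  atom 3: C, bond orders sum to 4 (valence 4) → 0 H
  atom 4: O, bond orders sum to 1 (valence 2) → 1 H
  atom 5: C, bond orders sum to 4 (valence 4) → 0 H
  atom 6: N, bond orders sum to 1 (valence 3) → 2 H
  atom 7: N, bond orders sum to 2 (valence 3) → 1 H
  atom 8: C, bond orders sum to 4 (valence 4) → 0 H
  atom 9: Br (halogen, monovalent) → 0 H
Totals → C:4, H:4, Br:2, N:2, O:1.
In Hill order: C4H4Br2N2O.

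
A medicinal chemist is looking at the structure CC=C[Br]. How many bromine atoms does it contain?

1

Scan the SMILES for Br atoms (remember two-letter symbols like Cl and Br are single atoms).
Bromine count: 1.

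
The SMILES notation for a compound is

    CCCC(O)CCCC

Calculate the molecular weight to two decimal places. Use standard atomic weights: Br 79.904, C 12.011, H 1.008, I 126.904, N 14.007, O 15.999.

130.23 g/mol

First, the molecular formula is C8H18O (counting implicit H from valence).
  C: 8 × 12.011 = 96.088
  H: 18 × 1.008 = 18.144
  O: 1 × 15.999 = 15.999
Sum: 8×12.011 + 18×1.008 + 1×15.999 = 130.231 → 130.23 g/mol.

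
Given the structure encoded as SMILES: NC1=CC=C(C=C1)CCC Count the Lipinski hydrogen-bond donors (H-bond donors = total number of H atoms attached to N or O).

Donors: find every N or O and count the H atoms it carries.
  atom 1 (N): bond orders sum to 1 → 2 H
Lipinski HBD = 2.

2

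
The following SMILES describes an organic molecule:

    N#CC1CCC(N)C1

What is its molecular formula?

C6H10N2

Walk through each heavy atom and fill implicit hydrogens from standard valence (C 4, N 3, O 2, S 2, halogen 1):
  atom 1: N, bond orders sum to 3 (valence 3) → 0 H
  atom 2: C, bond orders sum to 4 (valence 4) → 0 H
  atom 3: C, bond orders sum to 3 (valence 4) → 1 H
  atom 4: C, bond orders sum to 2 (valence 4) → 2 H
  atom 5: C, bond orders sum to 2 (valence 4) → 2 H
  atom 6: C, bond orders sum to 3 (valence 4) → 1 H
  atom 7: N, bond orders sum to 1 (valence 3) → 2 H
  atom 8: C, bond orders sum to 2 (valence 4) → 2 H
Totals → C:6, H:10, N:2.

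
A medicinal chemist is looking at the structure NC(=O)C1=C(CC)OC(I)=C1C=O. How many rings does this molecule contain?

1

In SMILES, each pair of matching ring-closure digits denotes one ring-closing bond; the number of such bonds equals the number of independent rings.
Ring-closure bonds here: 1.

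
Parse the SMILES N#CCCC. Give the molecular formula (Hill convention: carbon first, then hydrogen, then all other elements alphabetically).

C4H7N

Walk through each heavy atom and fill implicit hydrogens from standard valence (C 4, N 3, O 2, S 2, halogen 1):
  atom 1: N, bond orders sum to 3 (valence 3) → 0 H
  atom 2: C, bond orders sum to 4 (valence 4) → 0 H
  atom 3: C, bond orders sum to 2 (valence 4) → 2 H
  atom 4: C, bond orders sum to 2 (valence 4) → 2 H
  atom 5: C, bond orders sum to 1 (valence 4) → 3 H
Totals → C:4, H:7, N:1.
In Hill order: C4H7N.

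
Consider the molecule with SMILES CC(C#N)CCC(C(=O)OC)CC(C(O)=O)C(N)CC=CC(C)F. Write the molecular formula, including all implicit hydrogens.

C17H27FN2O4

Walk through each heavy atom and fill implicit hydrogens from standard valence (C 4, N 3, O 2, S 2, halogen 1):
  atom 1: C, bond orders sum to 1 (valence 4) → 3 H
  atom 2: C, bond orders sum to 3 (valence 4) → 1 H
  atom 3: C, bond orders sum to 4 (valence 4) → 0 H
  atom 4: N, bond orders sum to 3 (valence 3) → 0 H
  atom 5: C, bond orders sum to 2 (valence 4) → 2 H
  atom 6: C, bond orders sum to 2 (valence 4) → 2 H
  atom 7: C, bond orders sum to 3 (valence 4) → 1 H
  atom 8: C, bond orders sum to 4 (valence 4) → 0 H
  atom 9: O, bond orders sum to 2 (valence 2) → 0 H
  atom 10: O, bond orders sum to 2 (valence 2) → 0 H
  atom 11: C, bond orders sum to 1 (valence 4) → 3 H
  atom 12: C, bond orders sum to 2 (valence 4) → 2 H
  atom 13: C, bond orders sum to 3 (valence 4) → 1 H
  atom 14: C, bond orders sum to 4 (valence 4) → 0 H
  atom 15: O, bond orders sum to 1 (valence 2) → 1 H
  atom 16: O, bond orders sum to 2 (valence 2) → 0 H
  atom 17: C, bond orders sum to 3 (valence 4) → 1 H
  atom 18: N, bond orders sum to 1 (valence 3) → 2 H
  atom 19: C, bond orders sum to 2 (valence 4) → 2 H
  atom 20: C, bond orders sum to 3 (valence 4) → 1 H
  atom 21: C, bond orders sum to 3 (valence 4) → 1 H
  atom 22: C, bond orders sum to 3 (valence 4) → 1 H
  atom 23: C, bond orders sum to 1 (valence 4) → 3 H
  atom 24: F (halogen, monovalent) → 0 H
Totals → C:17, H:27, F:1, N:2, O:4.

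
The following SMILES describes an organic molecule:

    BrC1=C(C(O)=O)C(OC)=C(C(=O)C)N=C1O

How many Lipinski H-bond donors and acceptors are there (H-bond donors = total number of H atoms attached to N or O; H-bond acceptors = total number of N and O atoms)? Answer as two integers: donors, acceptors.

Donors: find every N or O and count the H atoms it carries.
  atom 5 (O): bond orders sum to 1 → 1 H
  atom 6 (O): bond orders sum to 2 → 0 H
  atom 8 (O): bond orders sum to 2 → 0 H
  atom 12 (O): bond orders sum to 2 → 0 H
  atom 14 (N): bond orders sum to 3 → 0 H
  atom 16 (O): bond orders sum to 1 → 1 H
Lipinski HBD = 2.
Acceptors: N atoms = 1, O atoms = 5 → HBA = 6.

2, 6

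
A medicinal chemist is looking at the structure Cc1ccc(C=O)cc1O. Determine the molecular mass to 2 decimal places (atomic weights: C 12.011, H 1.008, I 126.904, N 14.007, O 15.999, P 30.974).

136.15 g/mol

First, the molecular formula is C8H8O2 (counting implicit H from valence).
  C: 8 × 12.011 = 96.088
  H: 8 × 1.008 = 8.064
  O: 2 × 15.999 = 31.998
Sum: 8×12.011 + 8×1.008 + 2×15.999 = 136.150 → 136.15 g/mol.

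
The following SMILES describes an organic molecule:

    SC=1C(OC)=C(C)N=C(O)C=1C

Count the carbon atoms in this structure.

8

Count every carbon token in the SMILES (each C, including those in ring-closure positions and inside branches).
Carbon count: 8.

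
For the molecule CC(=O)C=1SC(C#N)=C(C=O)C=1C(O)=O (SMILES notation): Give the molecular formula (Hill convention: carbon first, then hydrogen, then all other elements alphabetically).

Walk through each heavy atom and fill implicit hydrogens from standard valence (C 4, N 3, O 2, S 2, halogen 1):
  atom 1: C, bond orders sum to 1 (valence 4) → 3 H
  atom 2: C, bond orders sum to 4 (valence 4) → 0 H
  atom 3: O, bond orders sum to 2 (valence 2) → 0 H
  atom 4: C, bond orders sum to 4 (valence 4) → 0 H
  atom 5: S, bond orders sum to 2 (valence 2) → 0 H
  atom 6: C, bond orders sum to 4 (valence 4) → 0 H
  atom 7: C, bond orders sum to 4 (valence 4) → 0 H
  atom 8: N, bond orders sum to 3 (valence 3) → 0 H
  atom 9: C, bond orders sum to 4 (valence 4) → 0 H
  atom 10: C, bond orders sum to 3 (valence 4) → 1 H
  atom 11: O, bond orders sum to 2 (valence 2) → 0 H
  atom 12: C, bond orders sum to 4 (valence 4) → 0 H
  atom 13: C, bond orders sum to 4 (valence 4) → 0 H
  atom 14: O, bond orders sum to 1 (valence 2) → 1 H
  atom 15: O, bond orders sum to 2 (valence 2) → 0 H
Totals → C:9, H:5, N:1, O:4, S:1.

C9H5NO4S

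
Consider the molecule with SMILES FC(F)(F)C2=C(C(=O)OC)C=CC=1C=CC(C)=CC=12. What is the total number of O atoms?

Scan the SMILES for O atoms (remember two-letter symbols like Cl and Br are single atoms).
Oxygen count: 2.

2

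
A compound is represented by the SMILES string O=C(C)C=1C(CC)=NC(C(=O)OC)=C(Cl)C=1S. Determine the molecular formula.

C11H12ClNO3S

Walk through each heavy atom and fill implicit hydrogens from standard valence (C 4, N 3, O 2, S 2, halogen 1):
  atom 1: O, bond orders sum to 2 (valence 2) → 0 H
  atom 2: C, bond orders sum to 4 (valence 4) → 0 H
  atom 3: C, bond orders sum to 1 (valence 4) → 3 H
  atom 4: C, bond orders sum to 4 (valence 4) → 0 H
  atom 5: C, bond orders sum to 4 (valence 4) → 0 H
  atom 6: C, bond orders sum to 2 (valence 4) → 2 H
  atom 7: C, bond orders sum to 1 (valence 4) → 3 H
  atom 8: N, bond orders sum to 3 (valence 3) → 0 H
  atom 9: C, bond orders sum to 4 (valence 4) → 0 H
  atom 10: C, bond orders sum to 4 (valence 4) → 0 H
  atom 11: O, bond orders sum to 2 (valence 2) → 0 H
  atom 12: O, bond orders sum to 2 (valence 2) → 0 H
  atom 13: C, bond orders sum to 1 (valence 4) → 3 H
  atom 14: C, bond orders sum to 4 (valence 4) → 0 H
  atom 15: Cl (halogen, monovalent) → 0 H
  atom 16: C, bond orders sum to 4 (valence 4) → 0 H
  atom 17: S, bond orders sum to 1 (valence 2) → 1 H
Totals → C:11, H:12, Cl:1, N:1, O:3, S:1.
In Hill order: C11H12ClNO3S.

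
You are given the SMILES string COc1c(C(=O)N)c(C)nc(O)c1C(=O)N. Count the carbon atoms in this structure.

9

Count every carbon token in the SMILES (each C, including those in ring-closure positions and inside branches).
Carbon count: 9.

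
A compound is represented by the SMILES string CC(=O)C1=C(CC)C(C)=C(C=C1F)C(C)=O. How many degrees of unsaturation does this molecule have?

6

Degree of unsaturation = (number of rings) + (number of π bonds).
Ring closures in the SMILES: 1.
π bonds: 5 double bonds (each 1 DoU) → 5 DoU from unsaturation.
Total DoU = 1 + 5 = 6.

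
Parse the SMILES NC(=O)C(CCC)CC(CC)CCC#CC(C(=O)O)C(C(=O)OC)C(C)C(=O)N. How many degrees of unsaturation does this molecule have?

6

Degree of unsaturation = (number of rings) + (number of π bonds).
Ring closures in the SMILES: 0.
π bonds: 4 double bonds (each 1 DoU), 1 triple bond (each 2 DoU) → 6 DoU from unsaturation.
Total DoU = 0 + 6 = 6.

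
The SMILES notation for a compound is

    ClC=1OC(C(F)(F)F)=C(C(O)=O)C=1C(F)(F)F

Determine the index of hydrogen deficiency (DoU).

4

Molecular formula: C7HClF6O3.
DoU = (2C + 2 + N − H − X) / 2, where X is the halogen count and O/S are ignored.
    = (2·7 + 2 + 0 − 1 − 7) / 2 = 8 / 2 = 4.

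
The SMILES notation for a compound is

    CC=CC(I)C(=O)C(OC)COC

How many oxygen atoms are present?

3

Scan the SMILES for O atoms (remember two-letter symbols like Cl and Br are single atoms).
Oxygen count: 3.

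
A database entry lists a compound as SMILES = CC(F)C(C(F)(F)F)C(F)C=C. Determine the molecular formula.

Walk through each heavy atom and fill implicit hydrogens from standard valence (C 4, N 3, O 2, S 2, halogen 1):
  atom 1: C, bond orders sum to 1 (valence 4) → 3 H
  atom 2: C, bond orders sum to 3 (valence 4) → 1 H
  atom 3: F (halogen, monovalent) → 0 H
  atom 4: C, bond orders sum to 3 (valence 4) → 1 H
  atom 5: C, bond orders sum to 4 (valence 4) → 0 H
  atom 6: F (halogen, monovalent) → 0 H
  atom 7: F (halogen, monovalent) → 0 H
  atom 8: F (halogen, monovalent) → 0 H
  atom 9: C, bond orders sum to 3 (valence 4) → 1 H
  atom 10: F (halogen, monovalent) → 0 H
  atom 11: C, bond orders sum to 3 (valence 4) → 1 H
  atom 12: C, bond orders sum to 2 (valence 4) → 2 H
Totals → C:7, H:9, F:5.

C7H9F5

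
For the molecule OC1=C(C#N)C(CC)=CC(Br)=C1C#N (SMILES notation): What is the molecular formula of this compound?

C10H7BrN2O

Walk through each heavy atom and fill implicit hydrogens from standard valence (C 4, N 3, O 2, S 2, halogen 1):
  atom 1: O, bond orders sum to 1 (valence 2) → 1 H
  atom 2: C, bond orders sum to 4 (valence 4) → 0 H
  atom 3: C, bond orders sum to 4 (valence 4) → 0 H
  atom 4: C, bond orders sum to 4 (valence 4) → 0 H
  atom 5: N, bond orders sum to 3 (valence 3) → 0 H
  atom 6: C, bond orders sum to 4 (valence 4) → 0 H
  atom 7: C, bond orders sum to 2 (valence 4) → 2 H
  atom 8: C, bond orders sum to 1 (valence 4) → 3 H
  atom 9: C, bond orders sum to 3 (valence 4) → 1 H
  atom 10: C, bond orders sum to 4 (valence 4) → 0 H
  atom 11: Br (halogen, monovalent) → 0 H
  atom 12: C, bond orders sum to 4 (valence 4) → 0 H
  atom 13: C, bond orders sum to 4 (valence 4) → 0 H
  atom 14: N, bond orders sum to 3 (valence 3) → 0 H
Totals → C:10, H:7, Br:1, N:2, O:1.
In Hill order: C10H7BrN2O.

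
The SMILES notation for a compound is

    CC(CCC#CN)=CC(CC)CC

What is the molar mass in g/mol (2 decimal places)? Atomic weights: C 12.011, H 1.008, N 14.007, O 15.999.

179.31 g/mol

First, the molecular formula is C12H21N (counting implicit H from valence).
  C: 12 × 12.011 = 144.132
  H: 21 × 1.008 = 21.168
  N: 1 × 14.007 = 14.007
Sum: 12×12.011 + 21×1.008 + 1×14.007 = 179.307 → 179.31 g/mol.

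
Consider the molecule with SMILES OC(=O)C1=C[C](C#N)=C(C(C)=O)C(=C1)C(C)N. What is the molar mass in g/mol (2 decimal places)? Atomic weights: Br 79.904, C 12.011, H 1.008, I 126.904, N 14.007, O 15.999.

232.24 g/mol

First, the molecular formula is C12H12N2O3 (counting implicit H from valence).
  C: 12 × 12.011 = 144.132
  H: 12 × 1.008 = 12.096
  N: 2 × 14.007 = 28.014
  O: 3 × 15.999 = 47.997
Sum: 12×12.011 + 12×1.008 + 2×14.007 + 3×15.999 = 232.239 → 232.24 g/mol.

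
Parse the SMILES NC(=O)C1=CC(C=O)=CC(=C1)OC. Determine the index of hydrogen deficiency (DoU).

6

Degree of unsaturation = (number of rings) + (number of π bonds).
Ring closures in the SMILES: 1.
π bonds: 5 double bonds (each 1 DoU) → 5 DoU from unsaturation.
Total DoU = 1 + 5 = 6.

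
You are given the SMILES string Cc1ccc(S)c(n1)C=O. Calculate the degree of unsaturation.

Molecular formula: C7H7NOS.
DoU = (2C + 2 + N − H − X) / 2, where X is the halogen count and O/S are ignored.
    = (2·7 + 2 + 1 − 7 − 0) / 2 = 10 / 2 = 5.

5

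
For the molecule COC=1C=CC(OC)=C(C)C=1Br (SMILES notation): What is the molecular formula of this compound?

Walk through each heavy atom and fill implicit hydrogens from standard valence (C 4, N 3, O 2, S 2, halogen 1):
  atom 1: C, bond orders sum to 1 (valence 4) → 3 H
  atom 2: O, bond orders sum to 2 (valence 2) → 0 H
  atom 3: C, bond orders sum to 4 (valence 4) → 0 H
  atom 4: C, bond orders sum to 3 (valence 4) → 1 H
  atom 5: C, bond orders sum to 3 (valence 4) → 1 H
  atom 6: C, bond orders sum to 4 (valence 4) → 0 H
  atom 7: O, bond orders sum to 2 (valence 2) → 0 H
  atom 8: C, bond orders sum to 1 (valence 4) → 3 H
  atom 9: C, bond orders sum to 4 (valence 4) → 0 H
  atom 10: C, bond orders sum to 1 (valence 4) → 3 H
  atom 11: C, bond orders sum to 4 (valence 4) → 0 H
  atom 12: Br (halogen, monovalent) → 0 H
Totals → C:9, H:11, Br:1, O:2.
In Hill order: C9H11BrO2.

C9H11BrO2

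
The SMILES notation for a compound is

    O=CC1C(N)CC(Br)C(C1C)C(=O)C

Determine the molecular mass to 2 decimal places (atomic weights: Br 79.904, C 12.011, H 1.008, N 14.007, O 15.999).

262.15 g/mol

First, the molecular formula is C10H16BrNO2 (counting implicit H from valence).
  Br: 1 × 79.904 = 79.904
  C: 10 × 12.011 = 120.110
  H: 16 × 1.008 = 16.128
  N: 1 × 14.007 = 14.007
  O: 2 × 15.999 = 31.998
Sum: 1×79.904 + 10×12.011 + 16×1.008 + 1×14.007 + 2×15.999 = 262.147 → 262.15 g/mol.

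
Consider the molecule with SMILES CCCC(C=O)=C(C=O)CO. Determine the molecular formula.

C8H12O3

Walk through each heavy atom and fill implicit hydrogens from standard valence (C 4, N 3, O 2, S 2, halogen 1):
  atom 1: C, bond orders sum to 1 (valence 4) → 3 H
  atom 2: C, bond orders sum to 2 (valence 4) → 2 H
  atom 3: C, bond orders sum to 2 (valence 4) → 2 H
  atom 4: C, bond orders sum to 4 (valence 4) → 0 H
  atom 5: C, bond orders sum to 3 (valence 4) → 1 H
  atom 6: O, bond orders sum to 2 (valence 2) → 0 H
  atom 7: C, bond orders sum to 4 (valence 4) → 0 H
  atom 8: C, bond orders sum to 3 (valence 4) → 1 H
  atom 9: O, bond orders sum to 2 (valence 2) → 0 H
  atom 10: C, bond orders sum to 2 (valence 4) → 2 H
  atom 11: O, bond orders sum to 1 (valence 2) → 1 H
Totals → C:8, H:12, O:3.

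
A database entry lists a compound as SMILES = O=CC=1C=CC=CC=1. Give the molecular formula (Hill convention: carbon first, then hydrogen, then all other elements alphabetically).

Walk through each heavy atom and fill implicit hydrogens from standard valence (C 4, N 3, O 2, S 2, halogen 1):
  atom 1: O, bond orders sum to 2 (valence 2) → 0 H
  atom 2: C, bond orders sum to 3 (valence 4) → 1 H
  atom 3: C, bond orders sum to 4 (valence 4) → 0 H
  atom 4: C, bond orders sum to 3 (valence 4) → 1 H
  atom 5: C, bond orders sum to 3 (valence 4) → 1 H
  atom 6: C, bond orders sum to 3 (valence 4) → 1 H
  atom 7: C, bond orders sum to 3 (valence 4) → 1 H
  atom 8: C, bond orders sum to 3 (valence 4) → 1 H
Totals → C:7, H:6, O:1.
In Hill order: C7H6O.

C7H6O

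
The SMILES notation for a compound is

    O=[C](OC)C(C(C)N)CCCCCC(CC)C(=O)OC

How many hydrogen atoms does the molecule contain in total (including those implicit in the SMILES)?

Walk through each heavy atom and fill implicit hydrogens from standard valence (C 4, N 3, O 2, S 2, halogen 1):
  atom 1: O, bond orders sum to 2 (valence 2) → 0 H
  atom 2: C with explicit H count 0
  atom 3: O, bond orders sum to 2 (valence 2) → 0 H
  atom 4: C, bond orders sum to 1 (valence 4) → 3 H
  atom 5: C, bond orders sum to 3 (valence 4) → 1 H
  atom 6: C, bond orders sum to 3 (valence 4) → 1 H
  atom 7: C, bond orders sum to 1 (valence 4) → 3 H
  atom 8: N, bond orders sum to 1 (valence 3) → 2 H
  atom 9: C, bond orders sum to 2 (valence 4) → 2 H
  atom 10: C, bond orders sum to 2 (valence 4) → 2 H
  atom 11: C, bond orders sum to 2 (valence 4) → 2 H
  atom 12: C, bond orders sum to 2 (valence 4) → 2 H
  atom 13: C, bond orders sum to 2 (valence 4) → 2 H
  atom 14: C, bond orders sum to 3 (valence 4) → 1 H
  atom 15: C, bond orders sum to 2 (valence 4) → 2 H
  atom 16: C, bond orders sum to 1 (valence 4) → 3 H
  atom 17: C, bond orders sum to 4 (valence 4) → 0 H
  atom 18: O, bond orders sum to 2 (valence 2) → 0 H
  atom 19: O, bond orders sum to 2 (valence 2) → 0 H
  atom 20: C, bond orders sum to 1 (valence 4) → 3 H
Total hydrogens: 29.

29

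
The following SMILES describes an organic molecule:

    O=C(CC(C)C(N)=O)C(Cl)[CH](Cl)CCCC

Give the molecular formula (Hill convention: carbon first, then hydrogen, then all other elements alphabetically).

Walk through each heavy atom and fill implicit hydrogens from standard valence (C 4, N 3, O 2, S 2, halogen 1):
  atom 1: O, bond orders sum to 2 (valence 2) → 0 H
  atom 2: C, bond orders sum to 4 (valence 4) → 0 H
  atom 3: C, bond orders sum to 2 (valence 4) → 2 H
  atom 4: C, bond orders sum to 3 (valence 4) → 1 H
  atom 5: C, bond orders sum to 1 (valence 4) → 3 H
  atom 6: C, bond orders sum to 4 (valence 4) → 0 H
  atom 7: N, bond orders sum to 1 (valence 3) → 2 H
  atom 8: O, bond orders sum to 2 (valence 2) → 0 H
  atom 9: C, bond orders sum to 3 (valence 4) → 1 H
  atom 10: Cl (halogen, monovalent) → 0 H
  atom 11: C with explicit H count 1
  atom 12: Cl (halogen, monovalent) → 0 H
  atom 13: C, bond orders sum to 2 (valence 4) → 2 H
  atom 14: C, bond orders sum to 2 (valence 4) → 2 H
  atom 15: C, bond orders sum to 2 (valence 4) → 2 H
  atom 16: C, bond orders sum to 1 (valence 4) → 3 H
Totals → C:11, H:19, Cl:2, N:1, O:2.

C11H19Cl2NO2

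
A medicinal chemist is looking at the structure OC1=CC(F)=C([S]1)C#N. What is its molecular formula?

C5H2FNOS

Walk through each heavy atom and fill implicit hydrogens from standard valence (C 4, N 3, O 2, S 2, halogen 1):
  atom 1: O, bond orders sum to 1 (valence 2) → 1 H
  atom 2: C, bond orders sum to 4 (valence 4) → 0 H
  atom 3: C, bond orders sum to 3 (valence 4) → 1 H
  atom 4: C, bond orders sum to 4 (valence 4) → 0 H
  atom 5: F (halogen, monovalent) → 0 H
  atom 6: C, bond orders sum to 4 (valence 4) → 0 H
  atom 7: S with explicit H count 0
  atom 8: C, bond orders sum to 4 (valence 4) → 0 H
  atom 9: N, bond orders sum to 3 (valence 3) → 0 H
Totals → C:5, H:2, F:1, N:1, O:1, S:1.
In Hill order: C5H2FNOS.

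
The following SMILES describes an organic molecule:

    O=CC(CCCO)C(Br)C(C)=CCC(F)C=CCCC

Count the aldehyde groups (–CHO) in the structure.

1

The aldehyde motif appears at heavy-atom position 2 in the SMILES.
Other groups present: 2 alkene, 1 hydroxyl.
Aldehyde count: 1.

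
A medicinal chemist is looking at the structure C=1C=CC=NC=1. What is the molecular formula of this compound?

Walk through each heavy atom and fill implicit hydrogens from standard valence (C 4, N 3, O 2, S 2, halogen 1):
  atom 1: C, bond orders sum to 3 (valence 4) → 1 H
  atom 2: C, bond orders sum to 3 (valence 4) → 1 H
  atom 3: C, bond orders sum to 3 (valence 4) → 1 H
  atom 4: C, bond orders sum to 3 (valence 4) → 1 H
  atom 5: N, bond orders sum to 3 (valence 3) → 0 H
  atom 6: C, bond orders sum to 3 (valence 4) → 1 H
Totals → C:5, H:5, N:1.

C5H5N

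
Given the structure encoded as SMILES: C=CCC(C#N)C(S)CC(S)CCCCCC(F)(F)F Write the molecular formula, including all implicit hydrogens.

C14H22F3NS2

Walk through each heavy atom and fill implicit hydrogens from standard valence (C 4, N 3, O 2, S 2, halogen 1):
  atom 1: C, bond orders sum to 2 (valence 4) → 2 H
  atom 2: C, bond orders sum to 3 (valence 4) → 1 H
  atom 3: C, bond orders sum to 2 (valence 4) → 2 H
  atom 4: C, bond orders sum to 3 (valence 4) → 1 H
  atom 5: C, bond orders sum to 4 (valence 4) → 0 H
  atom 6: N, bond orders sum to 3 (valence 3) → 0 H
  atom 7: C, bond orders sum to 3 (valence 4) → 1 H
  atom 8: S, bond orders sum to 1 (valence 2) → 1 H
  atom 9: C, bond orders sum to 2 (valence 4) → 2 H
  atom 10: C, bond orders sum to 3 (valence 4) → 1 H
  atom 11: S, bond orders sum to 1 (valence 2) → 1 H
  atom 12: C, bond orders sum to 2 (valence 4) → 2 H
  atom 13: C, bond orders sum to 2 (valence 4) → 2 H
  atom 14: C, bond orders sum to 2 (valence 4) → 2 H
  atom 15: C, bond orders sum to 2 (valence 4) → 2 H
  atom 16: C, bond orders sum to 2 (valence 4) → 2 H
  atom 17: C, bond orders sum to 4 (valence 4) → 0 H
  atom 18: F (halogen, monovalent) → 0 H
  atom 19: F (halogen, monovalent) → 0 H
  atom 20: F (halogen, monovalent) → 0 H
Totals → C:14, H:22, F:3, N:1, S:2.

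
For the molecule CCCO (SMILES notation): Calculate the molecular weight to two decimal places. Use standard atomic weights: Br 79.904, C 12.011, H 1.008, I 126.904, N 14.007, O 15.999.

60.10 g/mol

First, the molecular formula is C3H8O (counting implicit H from valence).
  C: 3 × 12.011 = 36.033
  H: 8 × 1.008 = 8.064
  O: 1 × 15.999 = 15.999
Sum: 3×12.011 + 8×1.008 + 1×15.999 = 60.096 → 60.10 g/mol.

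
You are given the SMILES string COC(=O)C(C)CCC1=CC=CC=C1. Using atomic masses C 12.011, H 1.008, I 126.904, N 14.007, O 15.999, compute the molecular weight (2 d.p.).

192.26 g/mol

First, the molecular formula is C12H16O2 (counting implicit H from valence).
  C: 12 × 12.011 = 144.132
  H: 16 × 1.008 = 16.128
  O: 2 × 15.999 = 31.998
Sum: 12×12.011 + 16×1.008 + 2×15.999 = 192.258 → 192.26 g/mol.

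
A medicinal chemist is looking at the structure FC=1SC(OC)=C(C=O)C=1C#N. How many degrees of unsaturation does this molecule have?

6

Molecular formula: C7H4FNO2S.
DoU = (2C + 2 + N − H − X) / 2, where X is the halogen count and O/S are ignored.
    = (2·7 + 2 + 1 − 4 − 1) / 2 = 12 / 2 = 6.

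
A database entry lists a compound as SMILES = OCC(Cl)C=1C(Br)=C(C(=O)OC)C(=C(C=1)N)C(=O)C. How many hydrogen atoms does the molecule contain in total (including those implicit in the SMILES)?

Walk through each heavy atom and fill implicit hydrogens from standard valence (C 4, N 3, O 2, S 2, halogen 1):
  atom 1: O, bond orders sum to 1 (valence 2) → 1 H
  atom 2: C, bond orders sum to 2 (valence 4) → 2 H
  atom 3: C, bond orders sum to 3 (valence 4) → 1 H
  atom 4: Cl (halogen, monovalent) → 0 H
  atom 5: C, bond orders sum to 4 (valence 4) → 0 H
  atom 6: C, bond orders sum to 4 (valence 4) → 0 H
  atom 7: Br (halogen, monovalent) → 0 H
  atom 8: C, bond orders sum to 4 (valence 4) → 0 H
  atom 9: C, bond orders sum to 4 (valence 4) → 0 H
  atom 10: O, bond orders sum to 2 (valence 2) → 0 H
  atom 11: O, bond orders sum to 2 (valence 2) → 0 H
  atom 12: C, bond orders sum to 1 (valence 4) → 3 H
  atom 13: C, bond orders sum to 4 (valence 4) → 0 H
  atom 14: C, bond orders sum to 4 (valence 4) → 0 H
  atom 15: C, bond orders sum to 3 (valence 4) → 1 H
  atom 16: N, bond orders sum to 1 (valence 3) → 2 H
  atom 17: C, bond orders sum to 4 (valence 4) → 0 H
  atom 18: O, bond orders sum to 2 (valence 2) → 0 H
  atom 19: C, bond orders sum to 1 (valence 4) → 3 H
Total hydrogens: 13.

13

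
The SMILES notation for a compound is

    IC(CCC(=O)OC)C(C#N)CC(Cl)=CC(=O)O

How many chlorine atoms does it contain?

1

Scan the SMILES for Cl atoms (remember two-letter symbols like Cl and Br are single atoms).
Chlorine count: 1.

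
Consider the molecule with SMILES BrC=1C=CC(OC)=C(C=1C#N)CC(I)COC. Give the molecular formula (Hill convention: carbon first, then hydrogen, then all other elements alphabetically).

C12H13BrINO2

Walk through each heavy atom and fill implicit hydrogens from standard valence (C 4, N 3, O 2, S 2, halogen 1):
  atom 1: Br (halogen, monovalent) → 0 H
  atom 2: C, bond orders sum to 4 (valence 4) → 0 H
  atom 3: C, bond orders sum to 3 (valence 4) → 1 H
  atom 4: C, bond orders sum to 3 (valence 4) → 1 H
  atom 5: C, bond orders sum to 4 (valence 4) → 0 H
  atom 6: O, bond orders sum to 2 (valence 2) → 0 H
  atom 7: C, bond orders sum to 1 (valence 4) → 3 H
  atom 8: C, bond orders sum to 4 (valence 4) → 0 H
  atom 9: C, bond orders sum to 4 (valence 4) → 0 H
  atom 10: C, bond orders sum to 4 (valence 4) → 0 H
  atom 11: N, bond orders sum to 3 (valence 3) → 0 H
  atom 12: C, bond orders sum to 2 (valence 4) → 2 H
  atom 13: C, bond orders sum to 3 (valence 4) → 1 H
  atom 14: I (halogen, monovalent) → 0 H
  atom 15: C, bond orders sum to 2 (valence 4) → 2 H
  atom 16: O, bond orders sum to 2 (valence 2) → 0 H
  atom 17: C, bond orders sum to 1 (valence 4) → 3 H
Totals → C:12, H:13, Br:1, I:1, N:1, O:2.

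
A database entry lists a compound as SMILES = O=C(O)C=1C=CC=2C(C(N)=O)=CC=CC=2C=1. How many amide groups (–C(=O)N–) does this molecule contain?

The amide motif appears at heavy-atom position 9 in the SMILES.
Other groups present: 1 carboxylic acid.
Amide count: 1.

1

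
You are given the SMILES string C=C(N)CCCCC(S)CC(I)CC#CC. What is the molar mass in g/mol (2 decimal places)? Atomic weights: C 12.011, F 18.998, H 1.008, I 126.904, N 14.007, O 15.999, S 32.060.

First, the molecular formula is C13H22INS (counting implicit H from valence).
  C: 13 × 12.011 = 156.143
  H: 22 × 1.008 = 22.176
  I: 1 × 126.904 = 126.904
  N: 1 × 14.007 = 14.007
  S: 1 × 32.060 = 32.060
Sum: 13×12.011 + 22×1.008 + 1×126.904 + 1×14.007 + 1×32.060 = 351.290 → 351.29 g/mol.

351.29 g/mol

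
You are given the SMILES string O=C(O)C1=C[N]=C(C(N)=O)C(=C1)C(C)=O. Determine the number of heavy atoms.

15

Every atom symbol written in the SMILES (organic subset) is one heavy atom; implicit H are not written.
Heavy atoms by element → C:9, N:2, O:4.
Total: 15.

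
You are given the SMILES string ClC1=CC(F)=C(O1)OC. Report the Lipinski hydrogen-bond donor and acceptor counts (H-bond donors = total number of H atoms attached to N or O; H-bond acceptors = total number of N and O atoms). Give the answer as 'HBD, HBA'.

0, 2

Donors: find every N or O and count the H atoms it carries.
  atom 7 (O): bond orders sum to 2 → 0 H
  atom 8 (O): bond orders sum to 2 → 0 H
Lipinski HBD = 0.
Acceptors: N atoms = 0, O atoms = 2 → HBA = 2.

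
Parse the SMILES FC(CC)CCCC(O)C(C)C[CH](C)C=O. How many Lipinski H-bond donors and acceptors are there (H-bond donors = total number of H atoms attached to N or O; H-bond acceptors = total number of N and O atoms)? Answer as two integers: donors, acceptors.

1, 2

Donors: find every N or O and count the H atoms it carries.
  atom 9 (O): bond orders sum to 1 → 1 H
  atom 16 (O): bond orders sum to 2 → 0 H
Lipinski HBD = 1.
Acceptors: N atoms = 0, O atoms = 2 → HBA = 2.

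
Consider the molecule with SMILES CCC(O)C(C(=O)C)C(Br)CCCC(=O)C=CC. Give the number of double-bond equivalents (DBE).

3

Molecular formula: C14H23BrO3.
DoU = (2C + 2 + N − H − X) / 2, where X is the halogen count and O/S are ignored.
    = (2·14 + 2 + 0 − 23 − 1) / 2 = 6 / 2 = 3.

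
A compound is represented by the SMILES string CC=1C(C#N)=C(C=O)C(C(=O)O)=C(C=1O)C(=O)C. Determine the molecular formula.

Walk through each heavy atom and fill implicit hydrogens from standard valence (C 4, N 3, O 2, S 2, halogen 1):
  atom 1: C, bond orders sum to 1 (valence 4) → 3 H
  atom 2: C, bond orders sum to 4 (valence 4) → 0 H
  atom 3: C, bond orders sum to 4 (valence 4) → 0 H
  atom 4: C, bond orders sum to 4 (valence 4) → 0 H
  atom 5: N, bond orders sum to 3 (valence 3) → 0 H
  atom 6: C, bond orders sum to 4 (valence 4) → 0 H
  atom 7: C, bond orders sum to 3 (valence 4) → 1 H
  atom 8: O, bond orders sum to 2 (valence 2) → 0 H
  atom 9: C, bond orders sum to 4 (valence 4) → 0 H
  atom 10: C, bond orders sum to 4 (valence 4) → 0 H
  atom 11: O, bond orders sum to 2 (valence 2) → 0 H
  atom 12: O, bond orders sum to 1 (valence 2) → 1 H
  atom 13: C, bond orders sum to 4 (valence 4) → 0 H
  atom 14: C, bond orders sum to 4 (valence 4) → 0 H
  atom 15: O, bond orders sum to 1 (valence 2) → 1 H
  atom 16: C, bond orders sum to 4 (valence 4) → 0 H
  atom 17: O, bond orders sum to 2 (valence 2) → 0 H
  atom 18: C, bond orders sum to 1 (valence 4) → 3 H
Totals → C:12, H:9, N:1, O:5.

C12H9NO5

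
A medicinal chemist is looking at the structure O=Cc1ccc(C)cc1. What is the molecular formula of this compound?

C8H8O

Walk through each heavy atom and fill implicit hydrogens from standard valence (C 4, N 3, O 2, S 2, halogen 1); for lowercase aromatic atoms, an aromatic c carries 1 H when it has two neighbours and 0 H with three, and aromatic n carries 0 H:
  atom 1: O, bond orders sum to 2 (valence 2) → 0 H
  atom 2: C, bond orders sum to 3 (valence 4) → 1 H
  atom 3: aromatic c, 3 neighbours → 0 H
  atom 4: aromatic c, 2 neighbours → 1 H
  atom 5: aromatic c, 2 neighbours → 1 H
  atom 6: aromatic c, 3 neighbours → 0 H
  atom 7: C, bond orders sum to 1 (valence 4) → 3 H
  atom 8: aromatic c, 2 neighbours → 1 H
  atom 9: aromatic c, 2 neighbours → 1 H
Totals → C:8, H:8, O:1.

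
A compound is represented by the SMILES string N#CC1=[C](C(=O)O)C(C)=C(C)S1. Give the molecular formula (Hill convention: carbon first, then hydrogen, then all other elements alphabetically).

C8H7NO2S

Walk through each heavy atom and fill implicit hydrogens from standard valence (C 4, N 3, O 2, S 2, halogen 1):
  atom 1: N, bond orders sum to 3 (valence 3) → 0 H
  atom 2: C, bond orders sum to 4 (valence 4) → 0 H
  atom 3: C, bond orders sum to 4 (valence 4) → 0 H
  atom 4: C with explicit H count 0
  atom 5: C, bond orders sum to 4 (valence 4) → 0 H
  atom 6: O, bond orders sum to 2 (valence 2) → 0 H
  atom 7: O, bond orders sum to 1 (valence 2) → 1 H
  atom 8: C, bond orders sum to 4 (valence 4) → 0 H
  atom 9: C, bond orders sum to 1 (valence 4) → 3 H
  atom 10: C, bond orders sum to 4 (valence 4) → 0 H
  atom 11: C, bond orders sum to 1 (valence 4) → 3 H
  atom 12: S, bond orders sum to 2 (valence 2) → 0 H
Totals → C:8, H:7, N:1, O:2, S:1.
In Hill order: C8H7NO2S.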